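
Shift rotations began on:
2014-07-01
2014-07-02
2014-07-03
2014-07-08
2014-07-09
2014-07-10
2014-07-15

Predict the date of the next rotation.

2014-07-16

Gaps: 1, 1, 5, 1, 1, 5 days — not constant, but cyclic with period 3.
The events fall on every Tuesday, Wednesday and Thursday.
Next Wednesday: 2014-07-16.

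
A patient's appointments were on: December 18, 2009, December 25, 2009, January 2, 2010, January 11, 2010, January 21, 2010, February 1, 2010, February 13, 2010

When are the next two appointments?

February 26, 2010; March 12, 2010

The spacing grows by 1 each time: 7, 8, 9, 10, 11, 12 days.
Next gap: 13 days. February 13, 2010 + 13 days = February 26, 2010.
Next gap: 14 days. February 26, 2010 + 14 days = March 12, 2010.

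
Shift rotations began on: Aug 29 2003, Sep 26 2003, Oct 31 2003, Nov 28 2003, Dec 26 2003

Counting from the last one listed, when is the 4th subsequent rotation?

Apr 30 2004

All Fridays; the gaps (28, 35, 28, 28) vary with month length.
This is the last Friday of each month.
January 2004 ends with Friday Jan 30 2004.
February 2004 ends with Friday Feb 27 2004.
Last Friday of March 2004: Mar 26 2004.
April 2004 ends with Friday Apr 30 2004.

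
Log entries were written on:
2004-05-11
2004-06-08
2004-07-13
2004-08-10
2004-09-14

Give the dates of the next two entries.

All dates are Tuesdays, 28, 35, 28, 35 days apart.
Specifically, the 2nd Tuesday of each month.
2nd Tuesday of October 2004: 2004-10-12.
2nd Tuesday of November 2004: 2004-11-09.

2004-10-12, 2004-11-09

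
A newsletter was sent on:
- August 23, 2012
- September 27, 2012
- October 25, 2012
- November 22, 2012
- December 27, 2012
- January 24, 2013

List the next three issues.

February 28, 2013; March 28, 2013; April 25, 2013

All dates are Thursdays, 35, 28, 28, 35, 28 days apart.
Specifically, the 4th Thursday of each month.
February 2013 — 4th Thursday is February 28, 2013.
4th Thursday of March 2013: March 28, 2013.
April 2013 — 4th Thursday is April 25, 2013.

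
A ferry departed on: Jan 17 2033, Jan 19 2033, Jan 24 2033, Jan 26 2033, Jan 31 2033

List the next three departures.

Every event lands on a Monday or Wednesday (gaps cycle 2, 5, 2, 5).
So the schedule is: every Monday and Wednesday.
The following Wednesday is Feb 2 2033.
Next Monday: Feb 7 2033.
Next Wednesday: Feb 9 2033.

Feb 2 2033, Feb 7 2033, Feb 9 2033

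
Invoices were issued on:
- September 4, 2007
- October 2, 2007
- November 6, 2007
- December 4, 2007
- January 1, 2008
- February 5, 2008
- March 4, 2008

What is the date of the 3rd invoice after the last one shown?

June 3, 2008

These are Tuesdays at 28- or 35-day spacing (28, 35, 28, 28, 35, 28).
The pattern: 1st Tuesday of the month.
April 2008 — 1st Tuesday is April 1, 2008.
1st Tuesday of May 2008: May 6, 2008.
June 2008 — 1st Tuesday is June 3, 2008.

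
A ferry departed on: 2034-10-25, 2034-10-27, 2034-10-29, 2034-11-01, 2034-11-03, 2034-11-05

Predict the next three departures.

The gap pattern 2, 2, 3, 2, 2 repeats every 3 events.
These are the Wednesdays, Fridays and Sundays of each week.
Next Wednesday: 2034-11-08.
Next Friday: 2034-11-10.
Next Sunday: 2034-11-12.

2034-11-08, 2034-11-10, 2034-11-12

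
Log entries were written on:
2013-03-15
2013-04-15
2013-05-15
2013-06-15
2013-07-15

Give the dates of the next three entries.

Each date is the 15th; the gaps (31, 30, 31, 30) track the month lengths.
The rule is the 15th of each month.
August 2013: 2013-08-15.
September 2013: 2013-09-15.
Next: October 2013 → 2013-10-15.

2013-08-15, 2013-09-15, 2013-10-15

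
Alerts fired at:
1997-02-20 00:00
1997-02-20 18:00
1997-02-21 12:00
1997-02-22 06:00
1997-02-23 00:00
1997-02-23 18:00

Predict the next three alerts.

Spacing: 18, 18, 18, 18, 18 h — constant 18 h.
1997-02-23 18:00 + 18 h = 1997-02-24 12:00.
1997-02-24 12:00 + 18 h = 1997-02-25 06:00.
1997-02-25 06:00 + 18 h = 1997-02-26 00:00.

1997-02-24 12:00, 1997-02-25 06:00, 1997-02-26 00:00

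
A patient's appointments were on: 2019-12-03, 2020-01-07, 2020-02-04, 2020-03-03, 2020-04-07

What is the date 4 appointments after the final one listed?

Gaps: 35, 28, 28, 35 days — a mix of 28 and 35. Every date is a Tuesday.
Each is the 1st Tuesday of its month.
1st Tuesday of May 2020: 2020-05-05.
June 2020 — 1st Tuesday is 2020-06-02.
July 2020 — 1st Tuesday is 2020-07-07.
1st Tuesday of August 2020: 2020-08-04.

2020-08-04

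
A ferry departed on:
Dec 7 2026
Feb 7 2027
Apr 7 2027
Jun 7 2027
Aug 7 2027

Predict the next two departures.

Oct 7 2027, Dec 7 2027

Each date is the 7th; the gaps (62, 59, 61, 61) track the month lengths.
The rule is the 7th of every 2 months.
Next: October 2027 → Oct 7 2027.
December 2027: Dec 7 2027.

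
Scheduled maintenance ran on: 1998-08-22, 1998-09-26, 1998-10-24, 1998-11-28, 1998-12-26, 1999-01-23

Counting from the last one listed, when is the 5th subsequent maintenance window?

1999-06-26

These are Saturdays at 28- or 35-day spacing (35, 28, 35, 28, 28).
The pattern: 4th Saturday of the month.
February 1999 — 4th Saturday is 1999-02-27.
March 1999 — 4th Saturday is 1999-03-27.
4th Saturday of April 1999: 1999-04-24.
May 1999 — 4th Saturday is 1999-05-22.
June 1999 — 4th Saturday is 1999-06-26.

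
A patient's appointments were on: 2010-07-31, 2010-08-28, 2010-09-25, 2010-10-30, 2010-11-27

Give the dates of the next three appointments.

Every date is a Saturday; gaps 28, 28, 35, 28 days.
Each is the last Saturday of its month (at least one falls on the 29th or later, ruling out '4th Saturday').
December 2010 ends with Saturday 2010-12-25.
January 2011 ends with Saturday 2011-01-29.
Last Saturday of February 2011: 2011-02-26.

2010-12-25, 2011-01-29, 2011-02-26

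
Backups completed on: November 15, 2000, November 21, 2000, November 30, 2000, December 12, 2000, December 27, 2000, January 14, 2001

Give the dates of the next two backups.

Intervals are 6, 9, 12, 15, 18 days — an arithmetic progression with common difference 3.
Next gap: 21 days. January 14, 2001 + 21 days = February 4, 2001.
Next gap: 24 days. February 4, 2001 + 24 days = February 28, 2001.

February 4, 2001; February 28, 2001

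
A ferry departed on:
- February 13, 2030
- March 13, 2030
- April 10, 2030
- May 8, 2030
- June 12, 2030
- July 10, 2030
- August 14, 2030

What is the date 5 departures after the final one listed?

January 8, 2031

These are Wednesdays at 28- or 35-day spacing (28, 28, 28, 35, 28, 35).
The pattern: 2nd Wednesday of the month.
2nd Wednesday of September 2030: September 11, 2030.
October 2030 — 2nd Wednesday is October 9, 2030.
November 2030 — 2nd Wednesday is November 13, 2030.
2nd Wednesday of December 2030: December 11, 2030.
January 2031 — 2nd Wednesday is January 8, 2031.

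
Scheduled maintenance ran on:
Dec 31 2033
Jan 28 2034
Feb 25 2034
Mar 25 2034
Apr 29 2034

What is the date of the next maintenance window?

These are Saturdays with 28, 28, 28, 35-day gaps.
Each is the final Saturday of its month — Dec 31 2033 is past the 28th, so '4th Saturday' doesn't fit.
Last Saturday of May 2034: May 27 2034.

May 27 2034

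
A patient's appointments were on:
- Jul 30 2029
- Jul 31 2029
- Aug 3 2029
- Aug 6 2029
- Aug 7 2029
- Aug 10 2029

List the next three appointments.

Every event lands on a Monday or Tuesday or Friday (gaps cycle 1, 3, 3, 1, 3).
So the schedule is: every Monday, Tuesday and Friday.
The following Monday is Aug 13 2029.
Next Tuesday: Aug 14 2029.
The following Friday is Aug 17 2029.

Aug 13 2029, Aug 14 2029, Aug 17 2029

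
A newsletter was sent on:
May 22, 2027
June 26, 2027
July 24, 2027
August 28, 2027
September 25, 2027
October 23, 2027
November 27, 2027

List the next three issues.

December 25, 2027; January 22, 2028; February 26, 2028

Gaps: 35, 28, 35, 28, 28, 35 days — a mix of 28 and 35. Every date is a Saturday.
Each is the 4th Saturday of its month.
December 2027 — 4th Saturday is December 25, 2027.
4th Saturday of January 2028: January 22, 2028.
4th Saturday of February 2028: February 26, 2028.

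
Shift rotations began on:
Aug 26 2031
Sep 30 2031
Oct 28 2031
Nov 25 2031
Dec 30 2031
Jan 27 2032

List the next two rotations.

These are Tuesdays with 35, 28, 28, 35, 28-day gaps.
Each is the final Tuesday of its month — Sep 30 2031 is past the 28th, so '4th Tuesday' doesn't fit.
February 2032 ends with Tuesday Feb 24 2032.
Last Tuesday of March 2032: Mar 30 2032.

Feb 24 2032, Mar 30 2032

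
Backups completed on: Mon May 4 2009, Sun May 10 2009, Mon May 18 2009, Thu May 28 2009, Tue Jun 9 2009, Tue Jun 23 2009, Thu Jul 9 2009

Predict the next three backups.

Gaps: 6, 8, 10, 12, 14, 16 days — each gap is 2 larger than the previous one.
Next gap: 18 days. Thu Jul 9 2009 + 18 days = Mon Jul 27 2009.
Next gap: 20 days. Mon Jul 27 2009 + 20 days = Sun Aug 16 2009.
Next gap: 22 days. Sun Aug 16 2009 + 22 days = Mon Sep 7 2009.

Mon Jul 27 2009, Sun Aug 16 2009, Mon Sep 7 2009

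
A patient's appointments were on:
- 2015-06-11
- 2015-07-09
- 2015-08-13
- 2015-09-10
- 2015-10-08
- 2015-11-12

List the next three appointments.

2015-12-10, 2016-01-14, 2016-02-11

All dates are Thursdays, 28, 35, 28, 28, 35 days apart.
Specifically, the 2nd Thursday of each month.
2nd Thursday of December 2015: 2015-12-10.
2nd Thursday of January 2016: 2016-01-14.
2nd Thursday of February 2016: 2016-02-11.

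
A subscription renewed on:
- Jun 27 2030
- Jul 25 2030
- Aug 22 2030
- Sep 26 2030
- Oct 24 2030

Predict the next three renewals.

Nov 28 2030, Dec 26 2030, Jan 23 2031

These are Thursdays at 28- or 35-day spacing (28, 28, 35, 28).
The pattern: 4th Thursday of the month.
4th Thursday of November 2030: Nov 28 2030.
4th Thursday of December 2030: Dec 26 2030.
4th Thursday of January 2031: Jan 23 2031.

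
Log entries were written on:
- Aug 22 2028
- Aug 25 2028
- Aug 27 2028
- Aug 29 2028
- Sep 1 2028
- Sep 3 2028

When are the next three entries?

Gaps: 3, 2, 2, 3, 2 days — not constant, but cyclic with period 3.
The events fall on every Tuesday, Friday and Sunday.
Next Tuesday: Sep 5 2028.
The following Friday is Sep 8 2028.
The following Sunday is Sep 10 2028.

Sep 5 2028, Sep 8 2028, Sep 10 2028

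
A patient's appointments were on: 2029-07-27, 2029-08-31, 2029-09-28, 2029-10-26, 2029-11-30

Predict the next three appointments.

2029-12-28, 2030-01-25, 2030-02-22

Every date is a Friday; gaps 35, 28, 28, 35 days.
Each is the last Friday of its month (at least one falls on the 29th or later, ruling out '4th Friday').
Last Friday of December 2029: 2029-12-28.
Last Friday of January 2030: 2030-01-25.
Last Friday of February 2030: 2030-02-22.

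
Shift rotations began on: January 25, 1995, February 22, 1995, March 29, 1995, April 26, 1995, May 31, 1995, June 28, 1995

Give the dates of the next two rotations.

July 26, 1995; August 30, 1995

All Wednesdays; the gaps (28, 35, 28, 35, 28) vary with month length.
This is the last Wednesday of each month.
Last Wednesday of July 1995: July 26, 1995.
Last Wednesday of August 1995: August 30, 1995.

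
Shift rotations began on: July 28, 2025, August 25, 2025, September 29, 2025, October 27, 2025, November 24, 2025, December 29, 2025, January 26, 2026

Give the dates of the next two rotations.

February 23, 2026; March 30, 2026

All Mondays; the gaps (28, 35, 28, 28, 35, 28) vary with month length.
This is the last Monday of each month.
Last Monday of February 2026: February 23, 2026.
March 2026 ends with Monday March 30, 2026.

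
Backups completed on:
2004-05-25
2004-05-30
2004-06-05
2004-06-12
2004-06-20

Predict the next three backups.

2004-06-29, 2004-07-09, 2004-07-20

Gaps: 5, 6, 7, 8 days — each gap is 1 larger than the previous one.
Next gap: 9 days. 2004-06-20 + 9 days = 2004-06-29.
Next gap: 10 days. 2004-06-29 + 10 days = 2004-07-09.
Next gap: 11 days. 2004-07-09 + 11 days = 2004-07-20.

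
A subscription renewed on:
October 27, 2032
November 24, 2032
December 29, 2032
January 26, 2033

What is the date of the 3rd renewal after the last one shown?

Every date is a Wednesday; gaps 28, 35, 28 days.
Each is the last Wednesday of its month (at least one falls on the 29th or later, ruling out '4th Wednesday').
Last Wednesday of February 2033: February 23, 2033.
March 2033 ends with Wednesday March 30, 2033.
April 2033 ends with Wednesday April 27, 2033.

April 27, 2033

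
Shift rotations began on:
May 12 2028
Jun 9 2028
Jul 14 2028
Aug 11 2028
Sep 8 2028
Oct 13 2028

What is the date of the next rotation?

All dates are Fridays, 28, 35, 28, 28, 35 days apart.
Specifically, the 2nd Friday of each month.
November 2028 — 2nd Friday is Nov 10 2028.

Nov 10 2028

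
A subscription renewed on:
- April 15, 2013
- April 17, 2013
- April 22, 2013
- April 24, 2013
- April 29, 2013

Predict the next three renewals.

May 1, 2013; May 6, 2013; May 8, 2013

Every event lands on a Monday or Wednesday (gaps cycle 2, 5, 2, 5).
So the schedule is: every Monday and Wednesday.
The following Wednesday is May 1, 2013.
Next Monday: May 6, 2013.
The following Wednesday is May 8, 2013.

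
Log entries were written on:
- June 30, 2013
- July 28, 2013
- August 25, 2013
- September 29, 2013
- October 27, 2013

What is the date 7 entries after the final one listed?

All Sundays; the gaps (28, 28, 35, 28) vary with month length.
This is the last Sunday of each month.
November 2013 ends with Sunday November 24, 2013.
December 2013 ends with Sunday December 29, 2013.
January 2014 ends with Sunday January 26, 2014.
Last Sunday of February 2014: February 23, 2014.
Last Sunday of March 2014: March 30, 2014.
April 2014 ends with Sunday April 27, 2014.
Last Sunday of May 2014: May 25, 2014.

May 25, 2014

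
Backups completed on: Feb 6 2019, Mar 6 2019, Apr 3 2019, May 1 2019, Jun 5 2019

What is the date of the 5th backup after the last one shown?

These are Wednesdays at 28- or 35-day spacing (28, 28, 28, 35).
The pattern: 1st Wednesday of the month.
July 2019 — 1st Wednesday is Jul 3 2019.
August 2019 — 1st Wednesday is Aug 7 2019.
1st Wednesday of September 2019: Sep 4 2019.
1st Wednesday of October 2019: Oct 2 2019.
1st Wednesday of November 2019: Nov 6 2019.

Nov 6 2019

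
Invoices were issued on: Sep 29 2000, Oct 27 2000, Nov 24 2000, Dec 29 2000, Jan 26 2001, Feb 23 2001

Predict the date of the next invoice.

Mar 30 2001

All Fridays; the gaps (28, 28, 35, 28, 28) vary with month length.
This is the last Friday of each month.
Last Friday of March 2001: Mar 30 2001.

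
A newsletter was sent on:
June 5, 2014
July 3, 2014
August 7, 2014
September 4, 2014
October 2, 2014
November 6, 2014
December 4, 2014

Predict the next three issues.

January 1, 2015; February 5, 2015; March 5, 2015

All dates are Thursdays, 28, 35, 28, 28, 35, 28 days apart.
Specifically, the 1st Thursday of each month.
January 2015 — 1st Thursday is January 1, 2015.
February 2015 — 1st Thursday is February 5, 2015.
1st Thursday of March 2015: March 5, 2015.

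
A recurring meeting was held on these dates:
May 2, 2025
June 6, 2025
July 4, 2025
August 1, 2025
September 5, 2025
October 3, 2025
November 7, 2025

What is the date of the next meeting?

These are Fridays at 28- or 35-day spacing (35, 28, 28, 35, 28, 35).
The pattern: 1st Friday of the month.
1st Friday of December 2025: December 5, 2025.

December 5, 2025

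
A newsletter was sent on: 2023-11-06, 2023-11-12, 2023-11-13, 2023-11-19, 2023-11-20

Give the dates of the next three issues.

Every event lands on a Monday or Sunday (gaps cycle 6, 1, 6, 1).
So the schedule is: every Monday and Sunday.
Next Sunday: 2023-11-26.
The following Monday is 2023-11-27.
Next Sunday: 2023-12-03.

2023-11-26, 2023-11-27, 2023-12-03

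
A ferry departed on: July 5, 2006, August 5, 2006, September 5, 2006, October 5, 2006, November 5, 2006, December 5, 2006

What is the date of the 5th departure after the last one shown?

Each date is the 5th; the gaps (31, 31, 30, 31, 30) track the month lengths.
The rule is the 5th of each month.
Next: January 2007 → January 5, 2007.
February 2007: February 5, 2007.
Next: March 2007 → March 5, 2007.
Next: April 2007 → April 5, 2007.
Next: May 2007 → May 5, 2007.

May 5, 2007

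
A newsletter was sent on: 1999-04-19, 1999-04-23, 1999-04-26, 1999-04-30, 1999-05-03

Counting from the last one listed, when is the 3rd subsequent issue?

The gap pattern 4, 3, 4, 3 repeats every 2 events.
These are the Mondays and Fridays of each week.
Next Friday: 1999-05-07.
Next Monday: 1999-05-10.
The following Friday is 1999-05-14.

1999-05-14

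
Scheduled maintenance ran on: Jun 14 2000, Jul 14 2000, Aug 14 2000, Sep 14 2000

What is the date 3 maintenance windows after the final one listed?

Each date is the 14th; the gaps (30, 31, 31) track the month lengths.
The rule is the 14th of each month.
October 2000: Oct 14 2000.
November 2000: Nov 14 2000.
December 2000: Dec 14 2000.

Dec 14 2000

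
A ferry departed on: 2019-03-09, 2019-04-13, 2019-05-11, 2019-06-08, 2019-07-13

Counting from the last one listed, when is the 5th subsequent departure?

All dates are Saturdays, 35, 28, 28, 35 days apart.
Specifically, the 2nd Saturday of each month.
2nd Saturday of August 2019: 2019-08-10.
September 2019 — 2nd Saturday is 2019-09-14.
October 2019 — 2nd Saturday is 2019-10-12.
November 2019 — 2nd Saturday is 2019-11-09.
December 2019 — 2nd Saturday is 2019-12-14.

2019-12-14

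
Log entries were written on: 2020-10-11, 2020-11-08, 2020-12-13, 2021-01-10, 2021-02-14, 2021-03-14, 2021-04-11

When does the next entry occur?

All dates are Sundays, 28, 35, 28, 35, 28, 28 days apart.
Specifically, the 2nd Sunday of each month.
May 2021 — 2nd Sunday is 2021-05-09.

2021-05-09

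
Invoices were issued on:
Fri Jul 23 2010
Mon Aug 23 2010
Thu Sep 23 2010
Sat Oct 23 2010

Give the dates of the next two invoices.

The day-of-month is always 23 (31, 31, 30 days between events).
So this recurs on the 23rd of each month.
November 2010: Tue Nov 23 2010.
Next: December 2010 → Thu Dec 23 2010.

Tue Nov 23 2010, Thu Dec 23 2010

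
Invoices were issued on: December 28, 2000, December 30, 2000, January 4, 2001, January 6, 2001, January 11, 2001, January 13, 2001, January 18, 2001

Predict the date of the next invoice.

Every event lands on a Thursday or Saturday (gaps cycle 2, 5, 2, 5, 2, 5).
So the schedule is: every Thursday and Saturday.
The following Saturday is January 20, 2001.

January 20, 2001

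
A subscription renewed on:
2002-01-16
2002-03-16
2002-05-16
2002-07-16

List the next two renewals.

Each date is the 16th; the gaps (59, 61, 61) track the month lengths.
The rule is the 16th of every 2 months.
September 2002: 2002-09-16.
November 2002: 2002-11-16.

2002-09-16, 2002-11-16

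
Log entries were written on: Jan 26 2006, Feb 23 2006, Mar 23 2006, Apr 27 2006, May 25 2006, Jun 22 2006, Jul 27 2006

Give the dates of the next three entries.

Aug 24 2006, Sep 28 2006, Oct 26 2006

These are Thursdays at 28- or 35-day spacing (28, 28, 35, 28, 28, 35).
The pattern: 4th Thursday of the month.
4th Thursday of August 2006: Aug 24 2006.
4th Thursday of September 2006: Sep 28 2006.
4th Thursday of October 2006: Oct 26 2006.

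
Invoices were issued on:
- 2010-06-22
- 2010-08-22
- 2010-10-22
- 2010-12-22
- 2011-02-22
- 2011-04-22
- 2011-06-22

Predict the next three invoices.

2011-08-22, 2011-10-22, 2011-12-22

The day-of-month is always 22 (61, 61, 61, 62, 59, 61 days between events).
So this recurs on the 22nd of every 2 months.
Next: August 2011 → 2011-08-22.
Next: October 2011 → 2011-10-22.
December 2011: 2011-12-22.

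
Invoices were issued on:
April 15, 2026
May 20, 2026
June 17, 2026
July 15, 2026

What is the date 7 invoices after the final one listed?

February 17, 2027

All dates are Wednesdays, 35, 28, 28 days apart.
Specifically, the 3rd Wednesday of each month.
August 2026 — 3rd Wednesday is August 19, 2026.
September 2026 — 3rd Wednesday is September 16, 2026.
3rd Wednesday of October 2026: October 21, 2026.
3rd Wednesday of November 2026: November 18, 2026.
December 2026 — 3rd Wednesday is December 16, 2026.
January 2027 — 3rd Wednesday is January 20, 2027.
February 2027 — 3rd Wednesday is February 17, 2027.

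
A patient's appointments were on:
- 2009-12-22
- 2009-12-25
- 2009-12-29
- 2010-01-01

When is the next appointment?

2010-01-05

The gap pattern 3, 4, 3 repeats every 2 events.
These are the Tuesdays and Fridays of each week.
The following Tuesday is 2010-01-05.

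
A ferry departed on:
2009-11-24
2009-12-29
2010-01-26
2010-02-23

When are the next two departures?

All Tuesdays; the gaps (35, 28, 28) vary with month length.
This is the last Tuesday of each month.
Last Tuesday of March 2010: 2010-03-30.
April 2010 ends with Tuesday 2010-04-27.

2010-03-30, 2010-04-27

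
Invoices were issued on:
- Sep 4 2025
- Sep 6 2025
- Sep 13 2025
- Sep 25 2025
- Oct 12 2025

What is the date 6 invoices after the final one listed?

The spacing grows by 5 each time: 2, 7, 12, 17 days.
Next gap: 22 days. Oct 12 2025 + 22 days = Nov 3 2025.
Next gap: 27 days. Nov 3 2025 + 27 days = Nov 30 2025.
Next gap: 32 days. Nov 30 2025 + 32 days = Jan 1 2026.
Next gap: 37 days. Jan 1 2026 + 37 days = Feb 7 2026.
Next gap: 42 days. Feb 7 2026 + 42 days = Mar 21 2026.
Next gap: 47 days. Mar 21 2026 + 47 days = May 7 2026.

May 7 2026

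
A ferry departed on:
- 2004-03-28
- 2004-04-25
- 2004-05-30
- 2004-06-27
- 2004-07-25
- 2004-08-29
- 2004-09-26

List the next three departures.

Every date is a Sunday; gaps 28, 35, 28, 28, 35, 28 days.
Each is the last Sunday of its month (at least one falls on the 29th or later, ruling out '4th Sunday').
Last Sunday of October 2004: 2004-10-31.
November 2004 ends with Sunday 2004-11-28.
December 2004 ends with Sunday 2004-12-26.

2004-10-31, 2004-11-28, 2004-12-26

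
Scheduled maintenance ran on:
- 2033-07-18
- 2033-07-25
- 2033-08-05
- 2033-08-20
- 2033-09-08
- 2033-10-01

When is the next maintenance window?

2033-10-28

Gaps: 7, 11, 15, 19, 23 days — each gap is 4 larger than the previous one.
Next gap: 27 days. 2033-10-01 + 27 days = 2033-10-28.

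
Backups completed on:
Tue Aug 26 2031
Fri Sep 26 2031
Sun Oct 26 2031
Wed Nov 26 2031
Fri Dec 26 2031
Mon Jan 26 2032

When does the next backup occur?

Thu Feb 26 2032

Each date is the 26th; the gaps (31, 30, 31, 30, 31) track the month lengths.
The rule is the 26th of each month.
February 2032: Thu Feb 26 2032.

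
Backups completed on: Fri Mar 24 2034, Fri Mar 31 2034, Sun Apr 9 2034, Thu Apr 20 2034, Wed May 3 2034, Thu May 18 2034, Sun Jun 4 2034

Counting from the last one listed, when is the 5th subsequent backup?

Wed Sep 27 2034

Intervals are 7, 9, 11, 13, 15, 17 days — an arithmetic progression with common difference 2.
Next gap: 19 days. Sun Jun 4 2034 + 19 days = Fri Jun 23 2034.
Next gap: 21 days. Fri Jun 23 2034 + 21 days = Fri Jul 14 2034.
Next gap: 23 days. Fri Jul 14 2034 + 23 days = Sun Aug 6 2034.
Next gap: 25 days. Sun Aug 6 2034 + 25 days = Thu Aug 31 2034.
Next gap: 27 days. Thu Aug 31 2034 + 27 days = Wed Sep 27 2034.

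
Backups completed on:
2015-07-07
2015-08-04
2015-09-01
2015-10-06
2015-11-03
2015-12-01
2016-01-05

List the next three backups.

Gaps: 28, 28, 35, 28, 28, 35 days — a mix of 28 and 35. Every date is a Tuesday.
Each is the 1st Tuesday of its month.
1st Tuesday of February 2016: 2016-02-02.
March 2016 — 1st Tuesday is 2016-03-01.
April 2016 — 1st Tuesday is 2016-04-05.

2016-02-02, 2016-03-01, 2016-04-05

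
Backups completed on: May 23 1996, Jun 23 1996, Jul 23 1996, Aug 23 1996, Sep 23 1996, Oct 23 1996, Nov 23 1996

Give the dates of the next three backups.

Gaps: 31, 30, 31, 31, 30, 31 days — not constant. Every event is on the 23rd of the month.
Pattern: the 23rd of each month.
Next: December 1996 → Dec 23 1996.
January 1997: Jan 23 1997.
February 1997: Feb 23 1997.

Dec 23 1996, Jan 23 1997, Feb 23 1997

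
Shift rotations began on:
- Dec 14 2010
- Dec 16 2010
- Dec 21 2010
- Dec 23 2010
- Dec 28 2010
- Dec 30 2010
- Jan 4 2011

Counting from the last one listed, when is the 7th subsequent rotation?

Gaps: 2, 5, 2, 5, 2, 5 days — not constant, but cyclic with period 2.
The events fall on every Tuesday and Thursday.
Next Thursday: Jan 6 2011.
The following Tuesday is Jan 11 2011.
Next Thursday: Jan 13 2011.
Next Tuesday: Jan 18 2011.
The following Thursday is Jan 20 2011.
The following Tuesday is Jan 25 2011.
Next Thursday: Jan 27 2011.

Jan 27 2011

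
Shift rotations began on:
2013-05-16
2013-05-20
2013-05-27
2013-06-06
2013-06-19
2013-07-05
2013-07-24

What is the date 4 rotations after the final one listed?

2013-11-07

The spacing grows by 3 each time: 4, 7, 10, 13, 16, 19 days.
Next gap: 22 days. 2013-07-24 + 22 days = 2013-08-15.
Next gap: 25 days. 2013-08-15 + 25 days = 2013-09-09.
Next gap: 28 days. 2013-09-09 + 28 days = 2013-10-07.
Next gap: 31 days. 2013-10-07 + 31 days = 2013-11-07.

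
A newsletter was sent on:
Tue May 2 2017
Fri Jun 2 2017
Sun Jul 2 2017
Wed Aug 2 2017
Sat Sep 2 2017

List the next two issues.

Gaps: 31, 30, 31, 31 days — not constant. Every event is on the 2nd of the month.
Pattern: the 2nd of each month.
October 2017: Mon Oct 2 2017.
Next: November 2017 → Thu Nov 2 2017.

Mon Oct 2 2017, Thu Nov 2 2017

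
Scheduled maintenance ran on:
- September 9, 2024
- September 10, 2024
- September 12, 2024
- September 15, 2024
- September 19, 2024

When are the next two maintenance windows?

September 24, 2024; September 30, 2024

The spacing grows by 1 each time: 1, 2, 3, 4 days.
Next gap: 5 days. September 19, 2024 + 5 days = September 24, 2024.
Next gap: 6 days. September 24, 2024 + 6 days = September 30, 2024.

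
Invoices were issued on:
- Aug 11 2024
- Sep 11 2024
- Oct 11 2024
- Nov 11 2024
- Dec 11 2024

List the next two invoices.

Jan 11 2025, Feb 11 2025

The day-of-month is always 11 (31, 30, 31, 30 days between events).
So this recurs on the 11th of each month.
Next: January 2025 → Jan 11 2025.
Next: February 2025 → Feb 11 2025.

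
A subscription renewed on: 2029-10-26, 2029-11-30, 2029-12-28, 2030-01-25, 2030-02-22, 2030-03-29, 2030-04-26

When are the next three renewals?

Every date is a Friday; gaps 35, 28, 28, 28, 35, 28 days.
Each is the last Friday of its month (at least one falls on the 29th or later, ruling out '4th Friday').
May 2030 ends with Friday 2030-05-31.
Last Friday of June 2030: 2030-06-28.
Last Friday of July 2030: 2030-07-26.

2030-05-31, 2030-06-28, 2030-07-26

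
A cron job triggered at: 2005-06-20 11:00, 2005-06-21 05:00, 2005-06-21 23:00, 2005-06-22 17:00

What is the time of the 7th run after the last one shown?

The interval is a steady 18 hours (18, 18, 18).
2005-06-22 17:00 + 18 h = 2005-06-23 11:00.
2005-06-23 11:00 + 18 h = 2005-06-24 05:00.
2005-06-24 05:00 + 18 h = 2005-06-24 23:00.
2005-06-24 23:00 + 18 h = 2005-06-25 17:00.
2005-06-25 17:00 + 18 h = 2005-06-26 11:00.
2005-06-26 11:00 + 18 h = 2005-06-27 05:00.
2005-06-27 05:00 + 18 h = 2005-06-27 23:00.

2005-06-27 23:00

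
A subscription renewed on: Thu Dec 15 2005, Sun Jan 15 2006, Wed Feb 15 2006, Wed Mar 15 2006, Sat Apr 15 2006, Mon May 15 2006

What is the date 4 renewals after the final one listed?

Fri Sep 15 2006

Gaps: 31, 31, 28, 31, 30 days — not constant. Every event is on the 15th of the month.
Pattern: the 15th of each month.
Next: June 2006 → Thu Jun 15 2006.
Next: July 2006 → Sat Jul 15 2006.
Next: August 2006 → Tue Aug 15 2006.
Next: September 2006 → Fri Sep 15 2006.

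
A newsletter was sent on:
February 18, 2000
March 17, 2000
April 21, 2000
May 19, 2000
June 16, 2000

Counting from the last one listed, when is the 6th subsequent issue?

December 15, 2000

These are Fridays at 28- or 35-day spacing (28, 35, 28, 28).
The pattern: 3rd Friday of the month.
3rd Friday of July 2000: July 21, 2000.
August 2000 — 3rd Friday is August 18, 2000.
3rd Friday of September 2000: September 15, 2000.
October 2000 — 3rd Friday is October 20, 2000.
3rd Friday of November 2000: November 17, 2000.
3rd Friday of December 2000: December 15, 2000.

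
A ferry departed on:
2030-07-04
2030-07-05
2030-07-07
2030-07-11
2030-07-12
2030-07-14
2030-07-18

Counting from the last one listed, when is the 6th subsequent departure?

Gaps: 1, 2, 4, 1, 2, 4 days — not constant, but cyclic with period 3.
The events fall on every Thursday, Friday and Sunday.
The following Friday is 2030-07-19.
Next Sunday: 2030-07-21.
The following Thursday is 2030-07-25.
The following Friday is 2030-07-26.
The following Sunday is 2030-07-28.
Next Thursday: 2030-08-01.

2030-08-01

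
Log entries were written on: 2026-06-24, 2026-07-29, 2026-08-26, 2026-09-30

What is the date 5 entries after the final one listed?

Every date is a Wednesday; gaps 35, 28, 35 days.
Each is the last Wednesday of its month (at least one falls on the 29th or later, ruling out '4th Wednesday').
October 2026 ends with Wednesday 2026-10-28.
Last Wednesday of November 2026: 2026-11-25.
Last Wednesday of December 2026: 2026-12-30.
January 2027 ends with Wednesday 2027-01-27.
February 2027 ends with Wednesday 2027-02-24.

2027-02-24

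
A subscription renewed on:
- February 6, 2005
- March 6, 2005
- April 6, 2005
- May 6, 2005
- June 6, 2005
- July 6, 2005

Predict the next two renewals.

August 6, 2005; September 6, 2005

Gaps: 28, 31, 30, 31, 30 days — not constant. Every event is on the 6th of the month.
Pattern: the 6th of each month.
August 2005: August 6, 2005.
Next: September 2005 → September 6, 2005.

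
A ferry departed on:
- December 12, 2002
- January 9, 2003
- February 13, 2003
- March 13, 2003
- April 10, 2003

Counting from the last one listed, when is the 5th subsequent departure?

These are Thursdays at 28- or 35-day spacing (28, 35, 28, 28).
The pattern: 2nd Thursday of the month.
2nd Thursday of May 2003: May 8, 2003.
2nd Thursday of June 2003: June 12, 2003.
July 2003 — 2nd Thursday is July 10, 2003.
August 2003 — 2nd Thursday is August 14, 2003.
September 2003 — 2nd Thursday is September 11, 2003.

September 11, 2003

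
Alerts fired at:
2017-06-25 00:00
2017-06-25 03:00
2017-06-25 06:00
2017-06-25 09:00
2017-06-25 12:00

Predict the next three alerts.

Spacing: 3, 3, 3, 3 h — constant 3 h.
2017-06-25 12:00 + 3 h = 2017-06-25 15:00.
2017-06-25 15:00 + 3 h = 2017-06-25 18:00.
2017-06-25 18:00 + 3 h = 2017-06-25 21:00.

2017-06-25 15:00, 2017-06-25 18:00, 2017-06-25 21:00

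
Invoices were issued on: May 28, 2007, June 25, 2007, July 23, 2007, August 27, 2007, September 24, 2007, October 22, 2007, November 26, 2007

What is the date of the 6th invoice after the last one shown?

Gaps: 28, 28, 35, 28, 28, 35 days — a mix of 28 and 35. Every date is a Monday.
Each is the 4th Monday of its month.
4th Monday of December 2007: December 24, 2007.
January 2008 — 4th Monday is January 28, 2008.
February 2008 — 4th Monday is February 25, 2008.
March 2008 — 4th Monday is March 24, 2008.
April 2008 — 4th Monday is April 28, 2008.
May 2008 — 4th Monday is May 26, 2008.

May 26, 2008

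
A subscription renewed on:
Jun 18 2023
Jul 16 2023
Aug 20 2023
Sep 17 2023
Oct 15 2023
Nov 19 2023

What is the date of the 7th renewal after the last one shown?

Gaps: 28, 35, 28, 28, 35 days — a mix of 28 and 35. Every date is a Sunday.
Each is the 3rd Sunday of its month.
December 2023 — 3rd Sunday is Dec 17 2023.
3rd Sunday of January 2024: Jan 21 2024.
3rd Sunday of February 2024: Feb 18 2024.
3rd Sunday of March 2024: Mar 17 2024.
April 2024 — 3rd Sunday is Apr 21 2024.
May 2024 — 3rd Sunday is May 19 2024.
June 2024 — 3rd Sunday is Jun 16 2024.

Jun 16 2024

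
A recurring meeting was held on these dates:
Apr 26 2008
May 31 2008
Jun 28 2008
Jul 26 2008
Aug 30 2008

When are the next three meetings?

All Saturdays; the gaps (35, 28, 28, 35) vary with month length.
This is the last Saturday of each month.
September 2008 ends with Saturday Sep 27 2008.
Last Saturday of October 2008: Oct 25 2008.
Last Saturday of November 2008: Nov 29 2008.

Sep 27 2008, Oct 25 2008, Nov 29 2008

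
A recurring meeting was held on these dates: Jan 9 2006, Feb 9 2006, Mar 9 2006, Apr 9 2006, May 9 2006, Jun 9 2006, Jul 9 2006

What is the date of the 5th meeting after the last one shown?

Dec 9 2006

The day-of-month is always 9 (31, 28, 31, 30, 31, 30 days between events).
So this recurs on the 9th of each month.
Next: August 2006 → Aug 9 2006.
Next: September 2006 → Sep 9 2006.
October 2006: Oct 9 2006.
November 2006: Nov 9 2006.
December 2006: Dec 9 2006.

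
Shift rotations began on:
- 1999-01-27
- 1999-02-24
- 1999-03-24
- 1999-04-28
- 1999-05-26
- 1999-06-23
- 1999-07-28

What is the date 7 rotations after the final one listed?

These are Wednesdays at 28- or 35-day spacing (28, 28, 35, 28, 28, 35).
The pattern: 4th Wednesday of the month.
August 1999 — 4th Wednesday is 1999-08-25.
September 1999 — 4th Wednesday is 1999-09-22.
4th Wednesday of October 1999: 1999-10-27.
4th Wednesday of November 1999: 1999-11-24.
4th Wednesday of December 1999: 1999-12-22.
4th Wednesday of January 2000: 2000-01-26.
February 2000 — 4th Wednesday is 2000-02-23.

2000-02-23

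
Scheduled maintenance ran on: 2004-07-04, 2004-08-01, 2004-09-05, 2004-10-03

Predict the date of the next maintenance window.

2004-11-07

Gaps: 28, 35, 28 days — a mix of 28 and 35. Every date is a Sunday.
Each is the 1st Sunday of its month.
1st Sunday of November 2004: 2004-11-07.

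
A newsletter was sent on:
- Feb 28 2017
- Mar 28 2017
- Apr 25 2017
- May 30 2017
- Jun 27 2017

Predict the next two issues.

These are Tuesdays with 28, 28, 35, 28-day gaps.
Each is the final Tuesday of its month — May 30 2017 is past the 28th, so '4th Tuesday' doesn't fit.
Last Tuesday of July 2017: Jul 25 2017.
Last Tuesday of August 2017: Aug 29 2017.

Jul 25 2017, Aug 29 2017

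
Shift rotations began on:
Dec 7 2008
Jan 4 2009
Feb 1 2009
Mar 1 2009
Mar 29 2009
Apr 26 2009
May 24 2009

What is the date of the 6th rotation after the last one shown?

Nov 8 2009

The spacing is 28, 28, 28, 28, 28, 28 days — always 28 days.
May 24 2009 + 28 days = Jun 21 2009.
Jun 21 2009 + 28 days = Jul 19 2009.
Jul 19 2009 + 28 days = Aug 16 2009.
Aug 16 2009 + 28 days = Sep 13 2009.
Sep 13 2009 + 28 days = Oct 11 2009.
Oct 11 2009 + 28 days = Nov 8 2009.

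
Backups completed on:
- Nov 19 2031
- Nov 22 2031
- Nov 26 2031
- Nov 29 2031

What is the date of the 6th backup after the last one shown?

Every event lands on a Wednesday or Saturday (gaps cycle 3, 4, 3).
So the schedule is: every Wednesday and Saturday.
The following Wednesday is Dec 3 2031.
Next Saturday: Dec 6 2031.
Next Wednesday: Dec 10 2031.
Next Saturday: Dec 13 2031.
The following Wednesday is Dec 17 2031.
Next Saturday: Dec 20 2031.

Dec 20 2031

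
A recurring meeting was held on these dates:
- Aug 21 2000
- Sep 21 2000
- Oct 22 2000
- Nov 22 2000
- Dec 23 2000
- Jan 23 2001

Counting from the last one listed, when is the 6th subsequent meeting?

The spacing is 31, 31, 31, 31, 31 days — always 31 days.
Jan 23 2001 + 31 days = Feb 23 2001.
Feb 23 2001 + 31 days = Mar 26 2001.
Mar 26 2001 + 31 days = Apr 26 2001.
Apr 26 2001 + 31 days = May 27 2001.
May 27 2001 + 31 days = Jun 27 2001.
Jun 27 2001 + 31 days = Jul 28 2001.

Jul 28 2001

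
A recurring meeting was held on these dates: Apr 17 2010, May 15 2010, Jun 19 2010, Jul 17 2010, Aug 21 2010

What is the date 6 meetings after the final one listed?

These are Saturdays at 28- or 35-day spacing (28, 35, 28, 35).
The pattern: 3rd Saturday of the month.
3rd Saturday of September 2010: Sep 18 2010.
October 2010 — 3rd Saturday is Oct 16 2010.
November 2010 — 3rd Saturday is Nov 20 2010.
3rd Saturday of December 2010: Dec 18 2010.
January 2011 — 3rd Saturday is Jan 15 2011.
3rd Saturday of February 2011: Feb 19 2011.

Feb 19 2011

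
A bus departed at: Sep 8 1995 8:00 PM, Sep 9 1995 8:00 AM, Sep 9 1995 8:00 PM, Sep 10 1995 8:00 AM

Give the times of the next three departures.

Gaps: 12, 12, 12 hours — each event is 12 hours after the previous one.
Sep 10 1995 8:00 AM + 12 h = Sep 10 1995 8:00 PM.
Sep 10 1995 8:00 PM + 12 h = Sep 11 1995 8:00 AM.
Sep 11 1995 8:00 AM + 12 h = Sep 11 1995 8:00 PM.

Sep 10 1995 8:00 PM, Sep 11 1995 8:00 AM, Sep 11 1995 8:00 PM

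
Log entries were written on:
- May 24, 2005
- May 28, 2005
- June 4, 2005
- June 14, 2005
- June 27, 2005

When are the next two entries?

July 13, 2005; August 1, 2005

The spacing grows by 3 each time: 4, 7, 10, 13 days.
Next gap: 16 days. June 27, 2005 + 16 days = July 13, 2005.
Next gap: 19 days. July 13, 2005 + 19 days = August 1, 2005.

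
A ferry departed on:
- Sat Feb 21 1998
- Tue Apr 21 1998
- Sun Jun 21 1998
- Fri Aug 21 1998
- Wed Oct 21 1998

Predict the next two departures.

Mon Dec 21 1998, Sun Feb 21 1999

The day-of-month is always 21 (59, 61, 61, 61 days between events).
So this recurs on the 21st of every 2 months.
December 1998: Mon Dec 21 1998.
February 1999: Sun Feb 21 1999.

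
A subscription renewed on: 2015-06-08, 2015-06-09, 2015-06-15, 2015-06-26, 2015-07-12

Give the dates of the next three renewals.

2015-08-02, 2015-08-28, 2015-09-28

Intervals are 1, 6, 11, 16 days — an arithmetic progression with common difference 5.
Next gap: 21 days. 2015-07-12 + 21 days = 2015-08-02.
Next gap: 26 days. 2015-08-02 + 26 days = 2015-08-28.
Next gap: 31 days. 2015-08-28 + 31 days = 2015-09-28.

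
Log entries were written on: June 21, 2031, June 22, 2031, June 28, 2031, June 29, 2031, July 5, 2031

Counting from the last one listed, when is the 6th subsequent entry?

Every event lands on a Saturday or Sunday (gaps cycle 1, 6, 1, 6).
So the schedule is: every Saturday and Sunday.
The following Sunday is July 6, 2031.
Next Saturday: July 12, 2031.
Next Sunday: July 13, 2031.
Next Saturday: July 19, 2031.
Next Sunday: July 20, 2031.
The following Saturday is July 26, 2031.

July 26, 2031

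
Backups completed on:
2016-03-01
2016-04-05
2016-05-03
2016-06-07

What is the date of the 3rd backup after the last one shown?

These are Tuesdays at 28- or 35-day spacing (35, 28, 35).
The pattern: 1st Tuesday of the month.
July 2016 — 1st Tuesday is 2016-07-05.
August 2016 — 1st Tuesday is 2016-08-02.
1st Tuesday of September 2016: 2016-09-06.

2016-09-06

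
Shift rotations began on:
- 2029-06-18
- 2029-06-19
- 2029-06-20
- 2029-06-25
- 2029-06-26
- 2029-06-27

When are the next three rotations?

Gaps: 1, 1, 5, 1, 1 days — not constant, but cyclic with period 3.
The events fall on every Monday, Tuesday and Wednesday.
The following Monday is 2029-07-02.
Next Tuesday: 2029-07-03.
Next Wednesday: 2029-07-04.

2029-07-02, 2029-07-03, 2029-07-04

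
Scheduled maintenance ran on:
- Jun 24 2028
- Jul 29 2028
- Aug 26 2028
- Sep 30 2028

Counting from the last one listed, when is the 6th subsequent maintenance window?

Every date is a Saturday; gaps 35, 28, 35 days.
Each is the last Saturday of its month (at least one falls on the 29th or later, ruling out '4th Saturday').
October 2028 ends with Saturday Oct 28 2028.
Last Saturday of November 2028: Nov 25 2028.
Last Saturday of December 2028: Dec 30 2028.
Last Saturday of January 2029: Jan 27 2029.
Last Saturday of February 2029: Feb 24 2029.
March 2029 ends with Saturday Mar 31 2029.

Mar 31 2029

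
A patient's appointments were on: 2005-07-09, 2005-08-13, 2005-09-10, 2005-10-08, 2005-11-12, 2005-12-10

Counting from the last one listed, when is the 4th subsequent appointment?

2006-04-08

These are Saturdays at 28- or 35-day spacing (35, 28, 28, 35, 28).
The pattern: 2nd Saturday of the month.
January 2006 — 2nd Saturday is 2006-01-14.
2nd Saturday of February 2006: 2006-02-11.
2nd Saturday of March 2006: 2006-03-11.
April 2006 — 2nd Saturday is 2006-04-08.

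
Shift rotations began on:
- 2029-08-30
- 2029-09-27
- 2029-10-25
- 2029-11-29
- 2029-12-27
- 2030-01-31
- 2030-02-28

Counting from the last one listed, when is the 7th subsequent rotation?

Every date is a Thursday; gaps 28, 28, 35, 28, 35, 28 days.
Each is the last Thursday of its month (at least one falls on the 29th or later, ruling out '4th Thursday').
Last Thursday of March 2030: 2030-03-28.
Last Thursday of April 2030: 2030-04-25.
Last Thursday of May 2030: 2030-05-30.
Last Thursday of June 2030: 2030-06-27.
Last Thursday of July 2030: 2030-07-25.
Last Thursday of August 2030: 2030-08-29.
September 2030 ends with Thursday 2030-09-26.

2030-09-26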